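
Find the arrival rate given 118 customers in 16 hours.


lambda = total arrivals / time = 118 / 16 = 7.38 per hour

7.38 per hour


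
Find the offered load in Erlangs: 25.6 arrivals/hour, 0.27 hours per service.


Offered load a = lambda * E[S] = 25.6 * 0.27 = 6.91 Erlangs

6.91 Erlangs


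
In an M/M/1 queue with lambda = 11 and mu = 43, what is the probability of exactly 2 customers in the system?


rho = 11/43; P(n) = (1-rho)*rho^n = (1-11/43)*(11/43)^2 = 0.0487

0.0487


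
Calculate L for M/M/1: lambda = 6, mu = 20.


rho = 6/20; L = rho/(1-rho) = 0.43

0.43


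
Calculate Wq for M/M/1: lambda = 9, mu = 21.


rho = 9/21; Wq = rho/(mu - lambda) = 0.0357 hours

0.0357 hours


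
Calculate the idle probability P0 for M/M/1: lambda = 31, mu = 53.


P0 = 1 - rho = 1 - 31/53 = 0.4151

0.4151


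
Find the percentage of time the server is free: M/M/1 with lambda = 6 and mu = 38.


Idle fraction = (1 - rho) * 100 = (1 - 6/38) * 100 = 84.2%

84.2%


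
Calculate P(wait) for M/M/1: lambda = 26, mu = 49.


P(wait) = rho = lambda/mu = 26/49 = 0.5306

0.5306


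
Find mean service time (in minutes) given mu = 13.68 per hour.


Mean service time = 60/mu = 60/13.68 = 4.39 minutes

4.39 minutes


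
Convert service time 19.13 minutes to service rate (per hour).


mu = 60 / avg_service_time = 60 / 19.13 = 3.14 per hour

3.14 per hour


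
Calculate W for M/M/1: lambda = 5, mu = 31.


W = 1/(mu - lambda) = 1/(31 - 5) = 0.0385 hours

0.0385 hours


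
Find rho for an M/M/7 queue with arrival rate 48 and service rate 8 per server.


rho = lambda/(c*mu) = 48/(7*8) = 0.8571

0.8571


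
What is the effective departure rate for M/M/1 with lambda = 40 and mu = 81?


For a stable queue (lambda < mu), throughput = lambda = 40 per hour

40 per hour


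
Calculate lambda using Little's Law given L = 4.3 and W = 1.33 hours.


lambda = L / W = 4.3 / 1.33 = 3.23 per hour

3.23 per hour


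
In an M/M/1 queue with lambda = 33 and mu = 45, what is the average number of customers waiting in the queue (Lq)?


rho = 33/45; Lq = rho^2/(1-rho) = 2.02

2.02


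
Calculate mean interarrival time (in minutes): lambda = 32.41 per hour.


Mean interarrival time = 60/lambda = 60/32.41 = 1.85 minutes

1.85 minutes


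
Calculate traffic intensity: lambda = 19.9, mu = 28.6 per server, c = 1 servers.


rho = lambda / (c * mu) = 19.9 / (1 * 28.6) = 0.6958

0.6958


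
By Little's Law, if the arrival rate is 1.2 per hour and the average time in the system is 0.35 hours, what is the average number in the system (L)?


L = lambda * W = 1.2 * 0.35 = 0.42

0.42


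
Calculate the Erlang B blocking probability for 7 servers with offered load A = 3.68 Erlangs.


B(N,A) = (A^N/N!) / sum(A^k/k!, k=0..N) with N=7, A=3.68 = 0.0474

0.0474


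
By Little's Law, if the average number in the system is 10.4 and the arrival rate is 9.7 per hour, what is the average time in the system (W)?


W = L / lambda = 10.4 / 9.7 = 1.0722 hours

1.0722 hours


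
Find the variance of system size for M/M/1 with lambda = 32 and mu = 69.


rho = 32/69; Var(N) = rho/(1-rho)^2 = 1.61

1.61


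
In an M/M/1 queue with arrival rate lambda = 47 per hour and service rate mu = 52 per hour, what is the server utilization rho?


rho = lambda/mu = 47/52 = 0.9038

0.9038


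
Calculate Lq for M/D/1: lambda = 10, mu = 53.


M/D/1: Lq = rho^2 / (2*(1-rho)) where rho = 10/53; Lq = 0.02

0.02


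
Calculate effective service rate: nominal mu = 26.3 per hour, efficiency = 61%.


Effective rate = mu * efficiency = 26.3 * 0.61 = 16.04 per hour

16.04 per hour


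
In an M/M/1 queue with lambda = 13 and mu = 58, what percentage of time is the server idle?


Idle fraction = (1 - rho) * 100 = (1 - 13/58) * 100 = 77.6%

77.6%


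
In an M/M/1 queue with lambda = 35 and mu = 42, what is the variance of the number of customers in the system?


rho = 35/42; Var(N) = rho/(1-rho)^2 = 30.0

30.0


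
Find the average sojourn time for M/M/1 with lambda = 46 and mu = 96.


W = 1/(mu - lambda) = 1/(96 - 46) = 0.02 hours

0.02 hours


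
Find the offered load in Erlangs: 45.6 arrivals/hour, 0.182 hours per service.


Offered load a = lambda * E[S] = 45.6 * 0.182 = 8.3 Erlangs

8.3 Erlangs


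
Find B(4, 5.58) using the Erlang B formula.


B(N,A) = (A^N/N!) / sum(A^k/k!, k=0..N) with N=4, A=5.58 = 0.4415

0.4415


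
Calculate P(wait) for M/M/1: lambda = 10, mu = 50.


P(wait) = rho = lambda/mu = 10/50 = 0.2

0.2


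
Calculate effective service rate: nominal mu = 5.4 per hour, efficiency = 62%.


Effective rate = mu * efficiency = 5.4 * 0.62 = 3.35 per hour

3.35 per hour


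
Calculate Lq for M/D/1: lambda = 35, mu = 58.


M/D/1: Lq = rho^2 / (2*(1-rho)) where rho = 35/58; Lq = 0.46

0.46


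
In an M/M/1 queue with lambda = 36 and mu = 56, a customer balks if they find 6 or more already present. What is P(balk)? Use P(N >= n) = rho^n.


P(N >= 6) = rho^6 = (36/56)^6 = 0.0706

0.0706


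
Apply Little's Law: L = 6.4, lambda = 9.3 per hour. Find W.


W = L / lambda = 6.4 / 9.3 = 0.6882 hours

0.6882 hours


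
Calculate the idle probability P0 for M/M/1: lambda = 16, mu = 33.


P0 = 1 - rho = 1 - 16/33 = 0.5152

0.5152


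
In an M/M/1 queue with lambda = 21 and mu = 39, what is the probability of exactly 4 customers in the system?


rho = 21/39; P(n) = (1-rho)*rho^n = (1-21/39)*(21/39)^4 = 0.0388

0.0388


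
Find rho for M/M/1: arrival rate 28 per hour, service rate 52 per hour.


rho = lambda/mu = 28/52 = 0.5385

0.5385


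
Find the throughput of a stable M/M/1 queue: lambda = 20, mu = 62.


For a stable queue (lambda < mu), throughput = lambda = 20 per hour

20 per hour


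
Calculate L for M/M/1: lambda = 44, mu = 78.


rho = 44/78; L = rho/(1-rho) = 1.29

1.29


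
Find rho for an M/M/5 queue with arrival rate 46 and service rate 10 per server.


rho = lambda/(c*mu) = 46/(5*10) = 0.92

0.92


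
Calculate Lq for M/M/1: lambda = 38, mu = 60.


rho = 38/60; Lq = rho^2/(1-rho) = 1.09

1.09


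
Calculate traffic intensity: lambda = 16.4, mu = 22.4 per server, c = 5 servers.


rho = lambda / (c * mu) = 16.4 / (5 * 22.4) = 0.1464

0.1464


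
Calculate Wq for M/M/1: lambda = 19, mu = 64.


rho = 19/64; Wq = rho/(mu - lambda) = 0.0066 hours

0.0066 hours


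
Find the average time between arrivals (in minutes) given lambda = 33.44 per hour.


Mean interarrival time = 60/lambda = 60/33.44 = 1.79 minutes

1.79 minutes


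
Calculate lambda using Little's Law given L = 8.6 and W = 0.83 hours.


lambda = L / W = 8.6 / 0.83 = 10.36 per hour

10.36 per hour


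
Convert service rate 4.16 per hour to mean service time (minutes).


Mean service time = 60/mu = 60/4.16 = 14.42 minutes

14.42 minutes


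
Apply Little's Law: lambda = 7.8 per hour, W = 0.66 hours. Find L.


L = lambda * W = 7.8 * 0.66 = 5.15

5.15


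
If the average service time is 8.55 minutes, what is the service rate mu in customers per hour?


mu = 60 / avg_service_time = 60 / 8.55 = 7.02 per hour

7.02 per hour


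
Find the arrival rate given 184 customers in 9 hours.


lambda = total arrivals / time = 184 / 9 = 20.44 per hour

20.44 per hour


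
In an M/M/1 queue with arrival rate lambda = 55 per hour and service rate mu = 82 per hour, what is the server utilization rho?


rho = lambda/mu = 55/82 = 0.6707

0.6707


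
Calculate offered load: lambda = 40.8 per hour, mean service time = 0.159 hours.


Offered load a = lambda * E[S] = 40.8 * 0.159 = 6.49 Erlangs

6.49 Erlangs


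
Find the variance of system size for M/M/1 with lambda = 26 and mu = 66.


rho = 26/66; Var(N) = rho/(1-rho)^2 = 1.07

1.07


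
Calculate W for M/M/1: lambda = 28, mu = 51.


W = 1/(mu - lambda) = 1/(51 - 28) = 0.0435 hours

0.0435 hours


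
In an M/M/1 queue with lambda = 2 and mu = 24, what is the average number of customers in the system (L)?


rho = 2/24; L = rho/(1-rho) = 0.09

0.09


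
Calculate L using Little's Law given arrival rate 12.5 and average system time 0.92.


L = lambda * W = 12.5 * 0.92 = 11.5

11.5


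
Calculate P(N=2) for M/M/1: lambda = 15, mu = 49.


rho = 15/49; P(n) = (1-rho)*rho^n = (1-15/49)*(15/49)^2 = 0.065

0.065


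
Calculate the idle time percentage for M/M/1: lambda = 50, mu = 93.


Idle fraction = (1 - rho) * 100 = (1 - 50/93) * 100 = 46.2%

46.2%


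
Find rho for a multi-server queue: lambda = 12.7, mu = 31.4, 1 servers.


rho = lambda / (c * mu) = 12.7 / (1 * 31.4) = 0.4045

0.4045


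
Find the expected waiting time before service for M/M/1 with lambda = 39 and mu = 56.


rho = 39/56; Wq = rho/(mu - lambda) = 0.041 hours

0.041 hours


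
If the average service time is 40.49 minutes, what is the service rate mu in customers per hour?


mu = 60 / avg_service_time = 60 / 40.49 = 1.48 per hour

1.48 per hour


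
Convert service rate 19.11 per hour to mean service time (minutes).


Mean service time = 60/mu = 60/19.11 = 3.14 minutes

3.14 minutes


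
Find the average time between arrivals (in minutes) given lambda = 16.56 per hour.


Mean interarrival time = 60/lambda = 60/16.56 = 3.62 minutes

3.62 minutes


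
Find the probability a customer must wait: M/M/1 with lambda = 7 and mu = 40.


P(wait) = rho = lambda/mu = 7/40 = 0.175

0.175


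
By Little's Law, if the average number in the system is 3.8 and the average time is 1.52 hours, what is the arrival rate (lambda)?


lambda = L / W = 3.8 / 1.52 = 2.5 per hour

2.5 per hour


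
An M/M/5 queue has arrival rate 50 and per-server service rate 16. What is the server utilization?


rho = lambda/(c*mu) = 50/(5*16) = 0.625

0.625


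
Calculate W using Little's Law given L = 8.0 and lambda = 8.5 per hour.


W = L / lambda = 8.0 / 8.5 = 0.9412 hours

0.9412 hours


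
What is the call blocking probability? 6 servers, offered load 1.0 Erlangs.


B(N,A) = (A^N/N!) / sum(A^k/k!, k=0..N) with N=6, A=1.0 = 0.0005

0.0005


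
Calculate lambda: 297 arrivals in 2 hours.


lambda = total arrivals / time = 297 / 2 = 148.5 per hour

148.5 per hour


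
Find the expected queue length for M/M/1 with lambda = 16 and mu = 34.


rho = 16/34; Lq = rho^2/(1-rho) = 0.42

0.42


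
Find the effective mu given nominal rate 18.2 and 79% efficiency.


Effective rate = mu * efficiency = 18.2 * 0.79 = 14.38 per hour

14.38 per hour


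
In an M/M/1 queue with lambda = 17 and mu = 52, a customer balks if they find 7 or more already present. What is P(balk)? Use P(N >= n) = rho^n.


P(N >= 7) = rho^7 = (17/52)^7 = 0.0004

0.0004


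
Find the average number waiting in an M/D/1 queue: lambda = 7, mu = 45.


M/D/1: Lq = rho^2 / (2*(1-rho)) where rho = 7/45; Lq = 0.01

0.01


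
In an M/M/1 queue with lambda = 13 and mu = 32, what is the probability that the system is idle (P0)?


P0 = 1 - rho = 1 - 13/32 = 0.5938

0.5938


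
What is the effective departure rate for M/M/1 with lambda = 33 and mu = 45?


For a stable queue (lambda < mu), throughput = lambda = 33 per hour

33 per hour


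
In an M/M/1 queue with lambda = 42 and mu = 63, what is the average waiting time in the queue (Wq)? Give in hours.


rho = 42/63; Wq = rho/(mu - lambda) = 0.0317 hours

0.0317 hours


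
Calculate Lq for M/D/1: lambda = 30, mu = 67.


M/D/1: Lq = rho^2 / (2*(1-rho)) where rho = 30/67; Lq = 0.18

0.18


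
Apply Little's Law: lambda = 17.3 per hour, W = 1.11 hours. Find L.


L = lambda * W = 17.3 * 1.11 = 19.2

19.2


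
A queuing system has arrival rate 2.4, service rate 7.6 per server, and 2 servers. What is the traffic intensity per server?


rho = lambda / (c * mu) = 2.4 / (2 * 7.6) = 0.1579

0.1579


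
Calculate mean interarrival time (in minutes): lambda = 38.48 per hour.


Mean interarrival time = 60/lambda = 60/38.48 = 1.56 minutes

1.56 minutes


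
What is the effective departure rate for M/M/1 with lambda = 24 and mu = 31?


For a stable queue (lambda < mu), throughput = lambda = 24 per hour

24 per hour


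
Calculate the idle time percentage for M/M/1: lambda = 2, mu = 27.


Idle fraction = (1 - rho) * 100 = (1 - 2/27) * 100 = 92.6%

92.6%


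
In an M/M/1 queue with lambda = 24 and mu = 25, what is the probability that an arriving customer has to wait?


P(wait) = rho = lambda/mu = 24/25 = 0.96

0.96


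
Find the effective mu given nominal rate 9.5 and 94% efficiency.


Effective rate = mu * efficiency = 9.5 * 0.94 = 8.93 per hour

8.93 per hour


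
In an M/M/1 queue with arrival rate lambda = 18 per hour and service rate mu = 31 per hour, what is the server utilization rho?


rho = lambda/mu = 18/31 = 0.5806

0.5806


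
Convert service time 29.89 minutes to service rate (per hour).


mu = 60 / avg_service_time = 60 / 29.89 = 2.01 per hour

2.01 per hour


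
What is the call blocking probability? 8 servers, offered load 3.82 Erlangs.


B(N,A) = (A^N/N!) / sum(A^k/k!, k=0..N) with N=8, A=3.82 = 0.0251

0.0251


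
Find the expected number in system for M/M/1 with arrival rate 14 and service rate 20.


rho = 14/20; L = rho/(1-rho) = 2.33

2.33


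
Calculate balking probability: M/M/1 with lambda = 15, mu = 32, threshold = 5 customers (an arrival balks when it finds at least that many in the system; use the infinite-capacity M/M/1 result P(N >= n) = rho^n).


P(N >= 5) = rho^5 = (15/32)^5 = 0.0226

0.0226


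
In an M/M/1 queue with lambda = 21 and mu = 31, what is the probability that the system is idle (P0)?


P0 = 1 - rho = 1 - 21/31 = 0.3226

0.3226


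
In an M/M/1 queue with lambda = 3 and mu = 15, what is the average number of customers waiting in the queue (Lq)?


rho = 3/15; Lq = rho^2/(1-rho) = 0.05

0.05


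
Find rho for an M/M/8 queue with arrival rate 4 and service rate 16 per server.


rho = lambda/(c*mu) = 4/(8*16) = 0.0313

0.0313


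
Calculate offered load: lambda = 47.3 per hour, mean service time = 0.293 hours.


Offered load a = lambda * E[S] = 47.3 * 0.293 = 13.86 Erlangs

13.86 Erlangs


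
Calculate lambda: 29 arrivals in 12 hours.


lambda = total arrivals / time = 29 / 12 = 2.42 per hour

2.42 per hour


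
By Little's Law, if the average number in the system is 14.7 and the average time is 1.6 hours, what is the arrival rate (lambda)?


lambda = L / W = 14.7 / 1.6 = 9.19 per hour

9.19 per hour


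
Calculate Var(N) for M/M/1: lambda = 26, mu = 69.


rho = 26/69; Var(N) = rho/(1-rho)^2 = 0.97

0.97


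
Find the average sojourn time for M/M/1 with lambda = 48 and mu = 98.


W = 1/(mu - lambda) = 1/(98 - 48) = 0.02 hours

0.02 hours


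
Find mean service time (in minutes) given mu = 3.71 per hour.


Mean service time = 60/mu = 60/3.71 = 16.17 minutes

16.17 minutes


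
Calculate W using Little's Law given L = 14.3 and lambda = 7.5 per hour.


W = L / lambda = 14.3 / 7.5 = 1.9067 hours

1.9067 hours


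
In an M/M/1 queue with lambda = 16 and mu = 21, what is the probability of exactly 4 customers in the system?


rho = 16/21; P(n) = (1-rho)*rho^n = (1-16/21)*(16/21)^4 = 0.0802

0.0802


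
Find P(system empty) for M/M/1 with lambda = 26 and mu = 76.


P0 = 1 - rho = 1 - 26/76 = 0.6579

0.6579


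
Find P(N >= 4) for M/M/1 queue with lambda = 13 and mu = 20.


P(N >= 4) = rho^4 = (13/20)^4 = 0.1785

0.1785


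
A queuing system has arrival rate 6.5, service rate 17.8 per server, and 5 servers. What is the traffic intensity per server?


rho = lambda / (c * mu) = 6.5 / (5 * 17.8) = 0.073

0.073


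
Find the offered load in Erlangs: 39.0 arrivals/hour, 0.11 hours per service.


Offered load a = lambda * E[S] = 39.0 * 0.11 = 4.29 Erlangs

4.29 Erlangs


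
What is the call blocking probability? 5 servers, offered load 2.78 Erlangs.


B(N,A) = (A^N/N!) / sum(A^k/k!, k=0..N) with N=5, A=2.78 = 0.0917

0.0917


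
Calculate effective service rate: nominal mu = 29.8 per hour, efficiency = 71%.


Effective rate = mu * efficiency = 29.8 * 0.71 = 21.16 per hour

21.16 per hour


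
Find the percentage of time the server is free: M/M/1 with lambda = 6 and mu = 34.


Idle fraction = (1 - rho) * 100 = (1 - 6/34) * 100 = 82.4%

82.4%


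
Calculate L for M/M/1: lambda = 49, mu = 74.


rho = 49/74; L = rho/(1-rho) = 1.96

1.96


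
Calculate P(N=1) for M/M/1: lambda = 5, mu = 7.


rho = 5/7; P(n) = (1-rho)*rho^n = (1-5/7)*(5/7)^1 = 0.2041

0.2041


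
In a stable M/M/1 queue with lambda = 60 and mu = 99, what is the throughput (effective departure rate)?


For a stable queue (lambda < mu), throughput = lambda = 60 per hour

60 per hour


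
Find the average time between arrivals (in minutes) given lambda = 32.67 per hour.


Mean interarrival time = 60/lambda = 60/32.67 = 1.84 minutes

1.84 minutes


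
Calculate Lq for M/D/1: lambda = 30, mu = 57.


M/D/1: Lq = rho^2 / (2*(1-rho)) where rho = 30/57; Lq = 0.29

0.29


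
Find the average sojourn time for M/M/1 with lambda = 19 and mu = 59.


W = 1/(mu - lambda) = 1/(59 - 19) = 0.025 hours

0.025 hours


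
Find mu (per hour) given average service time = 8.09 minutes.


mu = 60 / avg_service_time = 60 / 8.09 = 7.42 per hour

7.42 per hour


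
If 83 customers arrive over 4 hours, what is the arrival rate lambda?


lambda = total arrivals / time = 83 / 4 = 20.75 per hour

20.75 per hour


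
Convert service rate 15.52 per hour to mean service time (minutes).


Mean service time = 60/mu = 60/15.52 = 3.87 minutes

3.87 minutes


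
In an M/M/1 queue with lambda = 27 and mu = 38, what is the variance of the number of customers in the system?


rho = 27/38; Var(N) = rho/(1-rho)^2 = 8.48

8.48


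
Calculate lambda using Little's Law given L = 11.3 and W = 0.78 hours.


lambda = L / W = 11.3 / 0.78 = 14.49 per hour

14.49 per hour


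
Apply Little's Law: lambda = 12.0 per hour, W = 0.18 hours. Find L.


L = lambda * W = 12.0 * 0.18 = 2.16

2.16


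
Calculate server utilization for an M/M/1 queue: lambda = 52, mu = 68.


rho = lambda/mu = 52/68 = 0.7647

0.7647


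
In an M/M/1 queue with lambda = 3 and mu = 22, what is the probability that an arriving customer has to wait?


P(wait) = rho = lambda/mu = 3/22 = 0.1364

0.1364


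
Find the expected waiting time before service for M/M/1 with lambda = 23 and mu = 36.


rho = 23/36; Wq = rho/(mu - lambda) = 0.0491 hours

0.0491 hours


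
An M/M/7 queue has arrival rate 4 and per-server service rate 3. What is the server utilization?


rho = lambda/(c*mu) = 4/(7*3) = 0.1905

0.1905


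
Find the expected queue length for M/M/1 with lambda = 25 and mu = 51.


rho = 25/51; Lq = rho^2/(1-rho) = 0.47

0.47


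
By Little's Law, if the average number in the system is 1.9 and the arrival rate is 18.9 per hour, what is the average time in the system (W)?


W = L / lambda = 1.9 / 18.9 = 0.1005 hours

0.1005 hours


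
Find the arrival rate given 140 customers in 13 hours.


lambda = total arrivals / time = 140 / 13 = 10.77 per hour

10.77 per hour


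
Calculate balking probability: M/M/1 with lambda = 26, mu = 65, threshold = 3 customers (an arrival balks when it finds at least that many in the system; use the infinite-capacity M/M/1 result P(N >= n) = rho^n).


P(N >= 3) = rho^3 = (26/65)^3 = 0.064

0.064


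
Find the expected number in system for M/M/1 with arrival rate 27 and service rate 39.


rho = 27/39; L = rho/(1-rho) = 2.25

2.25


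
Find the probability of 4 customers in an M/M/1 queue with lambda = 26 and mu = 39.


rho = 26/39; P(n) = (1-rho)*rho^n = (1-26/39)*(26/39)^4 = 0.0658

0.0658


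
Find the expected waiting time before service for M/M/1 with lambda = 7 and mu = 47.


rho = 7/47; Wq = rho/(mu - lambda) = 0.0037 hours

0.0037 hours


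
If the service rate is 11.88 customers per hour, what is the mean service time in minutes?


Mean service time = 60/mu = 60/11.88 = 5.05 minutes

5.05 minutes


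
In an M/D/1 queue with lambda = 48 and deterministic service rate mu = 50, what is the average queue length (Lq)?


M/D/1: Lq = rho^2 / (2*(1-rho)) where rho = 48/50; Lq = 11.52

11.52


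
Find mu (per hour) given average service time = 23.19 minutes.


mu = 60 / avg_service_time = 60 / 23.19 = 2.59 per hour

2.59 per hour


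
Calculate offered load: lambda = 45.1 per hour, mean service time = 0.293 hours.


Offered load a = lambda * E[S] = 45.1 * 0.293 = 13.21 Erlangs

13.21 Erlangs


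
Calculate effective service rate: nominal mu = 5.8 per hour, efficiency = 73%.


Effective rate = mu * efficiency = 5.8 * 0.73 = 4.23 per hour

4.23 per hour


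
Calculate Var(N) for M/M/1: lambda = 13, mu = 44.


rho = 13/44; Var(N) = rho/(1-rho)^2 = 0.6

0.6


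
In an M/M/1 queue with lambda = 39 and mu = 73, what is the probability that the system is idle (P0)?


P0 = 1 - rho = 1 - 39/73 = 0.4658

0.4658


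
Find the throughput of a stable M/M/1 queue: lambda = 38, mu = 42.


For a stable queue (lambda < mu), throughput = lambda = 38 per hour

38 per hour


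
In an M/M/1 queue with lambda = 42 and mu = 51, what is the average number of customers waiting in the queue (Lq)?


rho = 42/51; Lq = rho^2/(1-rho) = 3.84

3.84


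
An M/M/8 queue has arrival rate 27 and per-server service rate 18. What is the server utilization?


rho = lambda/(c*mu) = 27/(8*18) = 0.1875

0.1875


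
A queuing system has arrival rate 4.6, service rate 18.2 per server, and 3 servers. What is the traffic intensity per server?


rho = lambda / (c * mu) = 4.6 / (3 * 18.2) = 0.0842

0.0842


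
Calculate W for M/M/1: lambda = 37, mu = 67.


W = 1/(mu - lambda) = 1/(67 - 37) = 0.0333 hours

0.0333 hours


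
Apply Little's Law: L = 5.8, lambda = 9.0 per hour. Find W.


W = L / lambda = 5.8 / 9.0 = 0.6444 hours

0.6444 hours


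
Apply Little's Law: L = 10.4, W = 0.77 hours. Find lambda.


lambda = L / W = 10.4 / 0.77 = 13.51 per hour

13.51 per hour


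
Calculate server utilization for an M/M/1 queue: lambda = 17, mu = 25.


rho = lambda/mu = 17/25 = 0.68

0.68


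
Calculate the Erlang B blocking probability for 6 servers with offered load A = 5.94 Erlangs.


B(N,A) = (A^N/N!) / sum(A^k/k!, k=0..N) with N=6, A=5.94 = 0.2607

0.2607


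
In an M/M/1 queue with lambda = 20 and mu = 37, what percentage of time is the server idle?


Idle fraction = (1 - rho) * 100 = (1 - 20/37) * 100 = 45.9%

45.9%


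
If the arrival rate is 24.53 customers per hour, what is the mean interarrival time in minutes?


Mean interarrival time = 60/lambda = 60/24.53 = 2.45 minutes

2.45 minutes


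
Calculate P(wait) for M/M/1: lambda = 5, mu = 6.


P(wait) = rho = lambda/mu = 5/6 = 0.8333

0.8333


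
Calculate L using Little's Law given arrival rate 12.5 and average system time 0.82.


L = lambda * W = 12.5 * 0.82 = 10.25

10.25


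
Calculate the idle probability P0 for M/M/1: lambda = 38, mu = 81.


P0 = 1 - rho = 1 - 38/81 = 0.5309

0.5309


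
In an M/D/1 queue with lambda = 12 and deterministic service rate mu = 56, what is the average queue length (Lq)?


M/D/1: Lq = rho^2 / (2*(1-rho)) where rho = 12/56; Lq = 0.03

0.03


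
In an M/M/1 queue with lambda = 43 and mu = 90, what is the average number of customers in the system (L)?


rho = 43/90; L = rho/(1-rho) = 0.91

0.91


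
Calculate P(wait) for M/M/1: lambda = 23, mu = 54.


P(wait) = rho = lambda/mu = 23/54 = 0.4259

0.4259


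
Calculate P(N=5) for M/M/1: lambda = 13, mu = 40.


rho = 13/40; P(n) = (1-rho)*rho^n = (1-13/40)*(13/40)^5 = 0.0024

0.0024


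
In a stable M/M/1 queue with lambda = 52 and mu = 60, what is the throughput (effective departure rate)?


For a stable queue (lambda < mu), throughput = lambda = 52 per hour

52 per hour


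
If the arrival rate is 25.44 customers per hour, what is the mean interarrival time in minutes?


Mean interarrival time = 60/lambda = 60/25.44 = 2.36 minutes

2.36 minutes


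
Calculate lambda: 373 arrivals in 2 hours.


lambda = total arrivals / time = 373 / 2 = 186.5 per hour

186.5 per hour


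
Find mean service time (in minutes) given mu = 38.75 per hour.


Mean service time = 60/mu = 60/38.75 = 1.55 minutes

1.55 minutes


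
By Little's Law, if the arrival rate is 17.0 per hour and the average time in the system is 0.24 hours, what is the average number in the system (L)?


L = lambda * W = 17.0 * 0.24 = 4.08

4.08


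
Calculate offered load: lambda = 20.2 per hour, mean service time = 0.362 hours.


Offered load a = lambda * E[S] = 20.2 * 0.362 = 7.31 Erlangs

7.31 Erlangs


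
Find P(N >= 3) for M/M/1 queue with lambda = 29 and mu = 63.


P(N >= 3) = rho^3 = (29/63)^3 = 0.0975

0.0975


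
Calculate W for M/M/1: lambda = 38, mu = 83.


W = 1/(mu - lambda) = 1/(83 - 38) = 0.0222 hours

0.0222 hours


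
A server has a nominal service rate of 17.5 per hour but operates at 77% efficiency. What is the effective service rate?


Effective rate = mu * efficiency = 17.5 * 0.77 = 13.48 per hour

13.48 per hour


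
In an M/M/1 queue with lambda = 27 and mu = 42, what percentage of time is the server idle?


Idle fraction = (1 - rho) * 100 = (1 - 27/42) * 100 = 35.7%

35.7%


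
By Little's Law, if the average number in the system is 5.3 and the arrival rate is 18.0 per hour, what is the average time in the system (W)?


W = L / lambda = 5.3 / 18.0 = 0.2944 hours

0.2944 hours


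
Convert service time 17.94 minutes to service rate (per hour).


mu = 60 / avg_service_time = 60 / 17.94 = 3.34 per hour

3.34 per hour


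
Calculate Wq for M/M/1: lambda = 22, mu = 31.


rho = 22/31; Wq = rho/(mu - lambda) = 0.0789 hours

0.0789 hours


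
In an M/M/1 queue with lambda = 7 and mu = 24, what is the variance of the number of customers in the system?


rho = 7/24; Var(N) = rho/(1-rho)^2 = 0.58

0.58


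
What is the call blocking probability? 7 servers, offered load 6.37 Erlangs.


B(N,A) = (A^N/N!) / sum(A^k/k!, k=0..N) with N=7, A=6.37 = 0.209

0.209


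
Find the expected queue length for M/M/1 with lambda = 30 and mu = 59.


rho = 30/59; Lq = rho^2/(1-rho) = 0.53

0.53


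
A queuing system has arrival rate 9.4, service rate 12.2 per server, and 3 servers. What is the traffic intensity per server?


rho = lambda / (c * mu) = 9.4 / (3 * 12.2) = 0.2568

0.2568


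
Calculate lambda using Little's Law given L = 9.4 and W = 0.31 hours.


lambda = L / W = 9.4 / 0.31 = 30.32 per hour

30.32 per hour


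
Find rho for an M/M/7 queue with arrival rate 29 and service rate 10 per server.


rho = lambda/(c*mu) = 29/(7*10) = 0.4143

0.4143


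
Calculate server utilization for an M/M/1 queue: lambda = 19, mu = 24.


rho = lambda/mu = 19/24 = 0.7917

0.7917


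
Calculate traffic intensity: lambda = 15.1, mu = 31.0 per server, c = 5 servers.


rho = lambda / (c * mu) = 15.1 / (5 * 31.0) = 0.0974

0.0974


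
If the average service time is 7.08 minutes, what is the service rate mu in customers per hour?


mu = 60 / avg_service_time = 60 / 7.08 = 8.47 per hour

8.47 per hour


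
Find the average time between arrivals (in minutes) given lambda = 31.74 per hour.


Mean interarrival time = 60/lambda = 60/31.74 = 1.89 minutes

1.89 minutes


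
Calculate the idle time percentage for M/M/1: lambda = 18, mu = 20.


Idle fraction = (1 - rho) * 100 = (1 - 18/20) * 100 = 10.0%

10.0%


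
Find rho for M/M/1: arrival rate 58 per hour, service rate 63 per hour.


rho = lambda/mu = 58/63 = 0.9206

0.9206


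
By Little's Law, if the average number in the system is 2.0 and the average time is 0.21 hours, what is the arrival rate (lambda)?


lambda = L / W = 2.0 / 0.21 = 9.52 per hour

9.52 per hour


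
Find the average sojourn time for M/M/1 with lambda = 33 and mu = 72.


W = 1/(mu - lambda) = 1/(72 - 33) = 0.0256 hours

0.0256 hours


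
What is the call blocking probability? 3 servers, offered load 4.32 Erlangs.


B(N,A) = (A^N/N!) / sum(A^k/k!, k=0..N) with N=3, A=4.32 = 0.4784

0.4784


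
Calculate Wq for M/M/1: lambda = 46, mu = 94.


rho = 46/94; Wq = rho/(mu - lambda) = 0.0102 hours

0.0102 hours


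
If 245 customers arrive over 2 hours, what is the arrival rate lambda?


lambda = total arrivals / time = 245 / 2 = 122.5 per hour

122.5 per hour


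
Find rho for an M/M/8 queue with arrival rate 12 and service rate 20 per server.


rho = lambda/(c*mu) = 12/(8*20) = 0.075

0.075


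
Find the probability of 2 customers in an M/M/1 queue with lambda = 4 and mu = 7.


rho = 4/7; P(n) = (1-rho)*rho^n = (1-4/7)*(4/7)^2 = 0.1399

0.1399


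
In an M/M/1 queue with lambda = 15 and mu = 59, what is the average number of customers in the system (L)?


rho = 15/59; L = rho/(1-rho) = 0.34

0.34


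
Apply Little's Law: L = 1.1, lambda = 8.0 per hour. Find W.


W = L / lambda = 1.1 / 8.0 = 0.1375 hours

0.1375 hours


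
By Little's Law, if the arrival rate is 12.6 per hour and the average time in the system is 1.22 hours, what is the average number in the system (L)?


L = lambda * W = 12.6 * 1.22 = 15.37

15.37


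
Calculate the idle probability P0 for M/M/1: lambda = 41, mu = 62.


P0 = 1 - rho = 1 - 41/62 = 0.3387

0.3387


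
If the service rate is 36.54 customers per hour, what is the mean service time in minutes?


Mean service time = 60/mu = 60/36.54 = 1.64 minutes

1.64 minutes


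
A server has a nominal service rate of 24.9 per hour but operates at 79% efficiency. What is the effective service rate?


Effective rate = mu * efficiency = 24.9 * 0.79 = 19.67 per hour

19.67 per hour


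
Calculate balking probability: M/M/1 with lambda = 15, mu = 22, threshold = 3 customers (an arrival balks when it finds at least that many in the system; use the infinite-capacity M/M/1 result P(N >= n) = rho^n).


P(N >= 3) = rho^3 = (15/22)^3 = 0.317

0.317


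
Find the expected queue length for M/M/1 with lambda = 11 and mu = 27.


rho = 11/27; Lq = rho^2/(1-rho) = 0.28

0.28


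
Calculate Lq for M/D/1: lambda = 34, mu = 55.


M/D/1: Lq = rho^2 / (2*(1-rho)) where rho = 34/55; Lq = 0.5

0.5


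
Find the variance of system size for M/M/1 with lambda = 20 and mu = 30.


rho = 20/30; Var(N) = rho/(1-rho)^2 = 6.0

6.0


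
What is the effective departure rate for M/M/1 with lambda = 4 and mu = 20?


For a stable queue (lambda < mu), throughput = lambda = 4 per hour

4 per hour


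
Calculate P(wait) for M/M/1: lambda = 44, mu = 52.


P(wait) = rho = lambda/mu = 44/52 = 0.8462

0.8462


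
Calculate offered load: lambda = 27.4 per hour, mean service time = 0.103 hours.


Offered load a = lambda * E[S] = 27.4 * 0.103 = 2.82 Erlangs

2.82 Erlangs


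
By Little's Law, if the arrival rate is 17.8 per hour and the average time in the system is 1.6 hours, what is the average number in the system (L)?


L = lambda * W = 17.8 * 1.6 = 28.48

28.48


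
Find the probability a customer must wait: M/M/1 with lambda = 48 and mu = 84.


P(wait) = rho = lambda/mu = 48/84 = 0.5714

0.5714


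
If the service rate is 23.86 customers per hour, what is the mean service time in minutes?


Mean service time = 60/mu = 60/23.86 = 2.51 minutes

2.51 minutes


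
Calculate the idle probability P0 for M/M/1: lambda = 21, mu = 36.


P0 = 1 - rho = 1 - 21/36 = 0.4167

0.4167


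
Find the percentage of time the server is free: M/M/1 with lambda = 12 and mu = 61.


Idle fraction = (1 - rho) * 100 = (1 - 12/61) * 100 = 80.3%

80.3%


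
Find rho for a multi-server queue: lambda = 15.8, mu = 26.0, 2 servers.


rho = lambda / (c * mu) = 15.8 / (2 * 26.0) = 0.3038

0.3038


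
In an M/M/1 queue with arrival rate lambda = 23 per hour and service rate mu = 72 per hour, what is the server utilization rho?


rho = lambda/mu = 23/72 = 0.3194

0.3194


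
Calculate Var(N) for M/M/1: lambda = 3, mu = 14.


rho = 3/14; Var(N) = rho/(1-rho)^2 = 0.35

0.35


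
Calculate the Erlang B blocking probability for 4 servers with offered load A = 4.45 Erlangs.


B(N,A) = (A^N/N!) / sum(A^k/k!, k=0..N) with N=4, A=4.45 = 0.3523

0.3523


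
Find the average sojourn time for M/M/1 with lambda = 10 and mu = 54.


W = 1/(mu - lambda) = 1/(54 - 10) = 0.0227 hours

0.0227 hours


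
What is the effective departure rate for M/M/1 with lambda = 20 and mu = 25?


For a stable queue (lambda < mu), throughput = lambda = 20 per hour

20 per hour


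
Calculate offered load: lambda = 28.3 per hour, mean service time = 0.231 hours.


Offered load a = lambda * E[S] = 28.3 * 0.231 = 6.54 Erlangs

6.54 Erlangs


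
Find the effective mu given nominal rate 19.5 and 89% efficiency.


Effective rate = mu * efficiency = 19.5 * 0.89 = 17.36 per hour

17.36 per hour


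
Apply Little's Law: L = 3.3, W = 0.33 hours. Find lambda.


lambda = L / W = 3.3 / 0.33 = 10.0 per hour

10.0 per hour


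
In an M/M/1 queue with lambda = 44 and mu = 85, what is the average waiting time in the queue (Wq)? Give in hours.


rho = 44/85; Wq = rho/(mu - lambda) = 0.0126 hours

0.0126 hours


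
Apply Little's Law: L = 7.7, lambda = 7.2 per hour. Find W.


W = L / lambda = 7.7 / 7.2 = 1.0694 hours

1.0694 hours


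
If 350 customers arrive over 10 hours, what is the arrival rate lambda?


lambda = total arrivals / time = 350 / 10 = 35.0 per hour

35.0 per hour


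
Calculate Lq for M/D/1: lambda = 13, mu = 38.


M/D/1: Lq = rho^2 / (2*(1-rho)) where rho = 13/38; Lq = 0.09

0.09


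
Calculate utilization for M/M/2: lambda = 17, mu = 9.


rho = lambda/(c*mu) = 17/(2*9) = 0.9444

0.9444


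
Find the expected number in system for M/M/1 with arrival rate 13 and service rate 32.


rho = 13/32; L = rho/(1-rho) = 0.68

0.68


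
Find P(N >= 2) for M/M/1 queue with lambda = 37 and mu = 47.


P(N >= 2) = rho^2 = (37/47)^2 = 0.6197

0.6197


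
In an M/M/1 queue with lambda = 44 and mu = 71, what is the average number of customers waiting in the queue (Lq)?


rho = 44/71; Lq = rho^2/(1-rho) = 1.01

1.01


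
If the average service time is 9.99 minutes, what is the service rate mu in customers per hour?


mu = 60 / avg_service_time = 60 / 9.99 = 6.01 per hour

6.01 per hour


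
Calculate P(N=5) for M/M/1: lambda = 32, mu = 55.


rho = 32/55; P(n) = (1-rho)*rho^n = (1-32/55)*(32/55)^5 = 0.0279

0.0279


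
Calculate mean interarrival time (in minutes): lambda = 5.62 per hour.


Mean interarrival time = 60/lambda = 60/5.62 = 10.68 minutes

10.68 minutes


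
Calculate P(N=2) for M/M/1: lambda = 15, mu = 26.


rho = 15/26; P(n) = (1-rho)*rho^n = (1-15/26)*(15/26)^2 = 0.1408

0.1408


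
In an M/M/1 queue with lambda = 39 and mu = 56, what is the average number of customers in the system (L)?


rho = 39/56; L = rho/(1-rho) = 2.29

2.29


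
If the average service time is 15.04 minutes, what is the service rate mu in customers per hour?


mu = 60 / avg_service_time = 60 / 15.04 = 3.99 per hour

3.99 per hour


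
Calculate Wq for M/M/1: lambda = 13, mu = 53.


rho = 13/53; Wq = rho/(mu - lambda) = 0.0061 hours

0.0061 hours


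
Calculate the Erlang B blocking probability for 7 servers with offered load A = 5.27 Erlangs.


B(N,A) = (A^N/N!) / sum(A^k/k!, k=0..N) with N=7, A=5.27 = 0.1377

0.1377


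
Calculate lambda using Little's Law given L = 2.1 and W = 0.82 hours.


lambda = L / W = 2.1 / 0.82 = 2.56 per hour

2.56 per hour


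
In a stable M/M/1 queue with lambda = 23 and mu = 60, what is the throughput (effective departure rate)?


For a stable queue (lambda < mu), throughput = lambda = 23 per hour

23 per hour


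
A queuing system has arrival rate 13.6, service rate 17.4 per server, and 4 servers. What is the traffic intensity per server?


rho = lambda / (c * mu) = 13.6 / (4 * 17.4) = 0.1954

0.1954


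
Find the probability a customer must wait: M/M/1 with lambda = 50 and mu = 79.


P(wait) = rho = lambda/mu = 50/79 = 0.6329

0.6329


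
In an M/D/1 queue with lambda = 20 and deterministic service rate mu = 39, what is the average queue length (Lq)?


M/D/1: Lq = rho^2 / (2*(1-rho)) where rho = 20/39; Lq = 0.27

0.27


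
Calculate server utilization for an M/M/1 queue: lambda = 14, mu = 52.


rho = lambda/mu = 14/52 = 0.2692

0.2692


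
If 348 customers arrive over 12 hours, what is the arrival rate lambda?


lambda = total arrivals / time = 348 / 12 = 29.0 per hour

29.0 per hour


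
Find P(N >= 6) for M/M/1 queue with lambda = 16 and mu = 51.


P(N >= 6) = rho^6 = (16/51)^6 = 0.001

0.001


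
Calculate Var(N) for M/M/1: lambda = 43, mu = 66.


rho = 43/66; Var(N) = rho/(1-rho)^2 = 5.36

5.36


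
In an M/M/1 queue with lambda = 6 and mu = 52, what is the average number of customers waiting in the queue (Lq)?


rho = 6/52; Lq = rho^2/(1-rho) = 0.02

0.02


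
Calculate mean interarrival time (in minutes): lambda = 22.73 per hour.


Mean interarrival time = 60/lambda = 60/22.73 = 2.64 minutes

2.64 minutes


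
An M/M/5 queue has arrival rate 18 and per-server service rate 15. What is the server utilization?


rho = lambda/(c*mu) = 18/(5*15) = 0.24

0.24


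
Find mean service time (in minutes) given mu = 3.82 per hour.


Mean service time = 60/mu = 60/3.82 = 15.71 minutes

15.71 minutes


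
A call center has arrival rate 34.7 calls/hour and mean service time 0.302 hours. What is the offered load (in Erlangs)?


Offered load a = lambda * E[S] = 34.7 * 0.302 = 10.48 Erlangs

10.48 Erlangs


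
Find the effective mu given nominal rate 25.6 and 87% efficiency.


Effective rate = mu * efficiency = 25.6 * 0.87 = 22.27 per hour

22.27 per hour


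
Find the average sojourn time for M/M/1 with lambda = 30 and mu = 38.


W = 1/(mu - lambda) = 1/(38 - 30) = 0.125 hours

0.125 hours


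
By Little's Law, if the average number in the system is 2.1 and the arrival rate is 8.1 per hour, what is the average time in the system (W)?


W = L / lambda = 2.1 / 8.1 = 0.2593 hours

0.2593 hours


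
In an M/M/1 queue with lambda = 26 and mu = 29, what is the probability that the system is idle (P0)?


P0 = 1 - rho = 1 - 26/29 = 0.1034

0.1034


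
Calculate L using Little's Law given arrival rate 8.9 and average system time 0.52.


L = lambda * W = 8.9 * 0.52 = 4.63

4.63


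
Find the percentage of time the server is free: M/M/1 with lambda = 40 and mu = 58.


Idle fraction = (1 - rho) * 100 = (1 - 40/58) * 100 = 31.0%

31.0%


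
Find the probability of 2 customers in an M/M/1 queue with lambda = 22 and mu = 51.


rho = 22/51; P(n) = (1-rho)*rho^n = (1-22/51)*(22/51)^2 = 0.1058

0.1058


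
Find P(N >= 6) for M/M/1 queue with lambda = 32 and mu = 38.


P(N >= 6) = rho^6 = (32/38)^6 = 0.3566

0.3566


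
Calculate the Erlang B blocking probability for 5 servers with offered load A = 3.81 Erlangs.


B(N,A) = (A^N/N!) / sum(A^k/k!, k=0..N) with N=5, A=3.81 = 0.182

0.182
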